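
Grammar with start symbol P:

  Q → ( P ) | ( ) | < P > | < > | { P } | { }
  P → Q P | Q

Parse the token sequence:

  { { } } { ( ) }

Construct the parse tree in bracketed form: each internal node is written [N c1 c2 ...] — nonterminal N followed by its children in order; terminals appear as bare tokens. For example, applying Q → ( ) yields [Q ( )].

P
Q P
{ P } P
{ Q } P
{ { } } P
{ { } } Q
{ { } } { P }
{ { } } { Q }
{ { } } { ( ) }

[P [Q { [P [Q { }]] }] [P [Q { [P [Q ( )]] }]]]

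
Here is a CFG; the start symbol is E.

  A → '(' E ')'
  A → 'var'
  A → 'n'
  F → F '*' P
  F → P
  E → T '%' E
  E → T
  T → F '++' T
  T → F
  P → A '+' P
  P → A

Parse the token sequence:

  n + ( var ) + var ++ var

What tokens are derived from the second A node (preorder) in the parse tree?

( var )

[E [T [F [P [A n] + [P [A ( [E [T [F [P [A var]]]]] )] + [P [A var]]]]] ++ [T [F [P [A var]]]]]]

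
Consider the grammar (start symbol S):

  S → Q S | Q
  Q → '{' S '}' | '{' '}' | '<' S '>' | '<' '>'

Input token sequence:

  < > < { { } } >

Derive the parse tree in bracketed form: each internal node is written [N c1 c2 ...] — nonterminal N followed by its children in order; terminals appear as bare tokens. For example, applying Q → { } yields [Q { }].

S
Q S
< > S
< > Q
< > < S >
< > < Q >
< > < { S } >
< > < { Q } >
< > < { { } } >

[S [Q < >] [S [Q < [S [Q { [S [Q { }]] }]] >]]]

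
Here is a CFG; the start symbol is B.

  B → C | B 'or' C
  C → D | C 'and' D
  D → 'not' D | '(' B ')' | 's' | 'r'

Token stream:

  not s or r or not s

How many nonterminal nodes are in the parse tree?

11

[B [B [B [C [D not [D s]]]] or [C [D r]]] or [C [D not [D s]]]]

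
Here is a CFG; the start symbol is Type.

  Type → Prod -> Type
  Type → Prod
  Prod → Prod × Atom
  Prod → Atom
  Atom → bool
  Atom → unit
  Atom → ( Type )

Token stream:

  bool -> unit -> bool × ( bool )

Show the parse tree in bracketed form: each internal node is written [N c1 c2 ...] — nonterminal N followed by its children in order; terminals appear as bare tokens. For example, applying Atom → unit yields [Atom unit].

[Type [Prod [Atom bool]] -> [Type [Prod [Atom unit]] -> [Type [Prod [Prod [Atom bool]] × [Atom ( [Type [Prod [Atom bool]]] )]]]]]

Type
Prod -> Type
Atom -> Type
bool -> Type
bool -> Prod -> Type
bool -> Atom -> Type
bool -> unit -> Type
bool -> unit -> Prod
bool -> unit -> Prod × Atom
bool -> unit -> Atom × Atom
bool -> unit -> bool × Atom
bool -> unit -> bool × ( Type )
bool -> unit -> bool × ( Prod )
bool -> unit -> bool × ( Atom )
bool -> unit -> bool × ( bool )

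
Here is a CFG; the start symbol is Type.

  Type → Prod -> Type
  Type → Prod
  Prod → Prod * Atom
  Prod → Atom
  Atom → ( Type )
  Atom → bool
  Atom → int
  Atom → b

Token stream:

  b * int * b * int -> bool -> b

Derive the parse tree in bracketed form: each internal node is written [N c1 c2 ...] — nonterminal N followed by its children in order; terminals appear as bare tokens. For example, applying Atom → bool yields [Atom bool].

Type
Prod -> Type
Prod * Atom -> Type
Prod * Atom * Atom -> Type
Prod * Atom * Atom * Atom -> Type
Atom * Atom * Atom * Atom -> Type
b * Atom * Atom * Atom -> Type
b * int * Atom * Atom -> Type
b * int * b * Atom -> Type
b * int * b * int -> Type
b * int * b * int -> Prod -> Type
b * int * b * int -> Atom -> Type
b * int * b * int -> bool -> Type
b * int * b * int -> bool -> Prod
b * int * b * int -> bool -> Atom
b * int * b * int -> bool -> b

[Type [Prod [Prod [Prod [Prod [Atom b]] * [Atom int]] * [Atom b]] * [Atom int]] -> [Type [Prod [Atom bool]] -> [Type [Prod [Atom b]]]]]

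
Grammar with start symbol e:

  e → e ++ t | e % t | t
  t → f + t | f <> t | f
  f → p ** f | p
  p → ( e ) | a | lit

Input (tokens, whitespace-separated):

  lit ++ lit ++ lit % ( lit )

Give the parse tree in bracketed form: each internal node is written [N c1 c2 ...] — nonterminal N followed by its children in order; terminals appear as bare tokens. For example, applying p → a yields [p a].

[e [e [e [e [t [f [p lit]]]] ++ [t [f [p lit]]]] ++ [t [f [p lit]]]] % [t [f [p ( [e [t [f [p lit]]]] )]]]]

e
e % t
e ++ t % t
e ++ t ++ t % t
t ++ t ++ t % t
f ++ t ++ t % t
p ++ t ++ t % t
lit ++ t ++ t % t
lit ++ f ++ t % t
lit ++ p ++ t % t
lit ++ lit ++ t % t
lit ++ lit ++ f % t
lit ++ lit ++ p % t
lit ++ lit ++ lit % t
lit ++ lit ++ lit % f
lit ++ lit ++ lit % p
lit ++ lit ++ lit % ( e )
lit ++ lit ++ lit % ( t )
lit ++ lit ++ lit % ( f )
lit ++ lit ++ lit % ( p )
lit ++ lit ++ lit % ( lit )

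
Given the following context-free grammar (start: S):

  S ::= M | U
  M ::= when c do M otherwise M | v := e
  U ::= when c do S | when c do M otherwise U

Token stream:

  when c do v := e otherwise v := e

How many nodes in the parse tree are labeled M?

3

[S [M when c do [M v := e] otherwise [M v := e]]]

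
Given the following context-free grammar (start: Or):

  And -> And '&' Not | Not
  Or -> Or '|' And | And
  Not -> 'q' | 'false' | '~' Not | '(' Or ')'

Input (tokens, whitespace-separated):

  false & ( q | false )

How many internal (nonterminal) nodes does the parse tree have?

11

[Or [And [And [Not false]] & [Not ( [Or [Or [And [Not q]]] | [And [Not false]]] )]]]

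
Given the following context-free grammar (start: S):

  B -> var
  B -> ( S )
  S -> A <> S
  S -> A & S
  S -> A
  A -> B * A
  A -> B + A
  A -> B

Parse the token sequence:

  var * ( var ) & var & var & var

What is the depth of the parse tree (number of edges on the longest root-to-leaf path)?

[S [A [B var] * [A [B ( [S [A [B var]]] )]]] & [S [A [B var]] & [S [A [B var]] & [S [A [B var]]]]]]

7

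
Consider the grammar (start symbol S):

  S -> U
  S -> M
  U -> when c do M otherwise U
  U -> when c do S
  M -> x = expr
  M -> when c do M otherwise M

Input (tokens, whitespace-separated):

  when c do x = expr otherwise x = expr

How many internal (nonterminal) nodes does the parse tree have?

[S [M when c do [M x = expr] otherwise [M x = expr]]]

4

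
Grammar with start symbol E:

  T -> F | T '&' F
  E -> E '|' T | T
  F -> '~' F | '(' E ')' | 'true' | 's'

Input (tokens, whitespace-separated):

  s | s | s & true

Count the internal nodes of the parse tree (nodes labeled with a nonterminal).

11

[E [E [E [T [F s]]] | [T [F s]]] | [T [T [F s]] & [F true]]]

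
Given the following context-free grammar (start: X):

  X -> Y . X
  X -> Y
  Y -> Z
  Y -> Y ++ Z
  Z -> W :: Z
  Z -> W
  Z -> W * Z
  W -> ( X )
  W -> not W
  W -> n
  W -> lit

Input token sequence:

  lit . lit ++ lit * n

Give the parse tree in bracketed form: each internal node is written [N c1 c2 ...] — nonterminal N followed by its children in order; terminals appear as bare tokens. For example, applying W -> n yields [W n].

X
Y . X
Z . X
W . X
lit . X
lit . Y
lit . Y ++ Z
lit . Z ++ Z
lit . W ++ Z
lit . lit ++ Z
lit . lit ++ W * Z
lit . lit ++ lit * Z
lit . lit ++ lit * W
lit . lit ++ lit * n

[X [Y [Z [W lit]]] . [X [Y [Y [Z [W lit]]] ++ [Z [W lit] * [Z [W n]]]]]]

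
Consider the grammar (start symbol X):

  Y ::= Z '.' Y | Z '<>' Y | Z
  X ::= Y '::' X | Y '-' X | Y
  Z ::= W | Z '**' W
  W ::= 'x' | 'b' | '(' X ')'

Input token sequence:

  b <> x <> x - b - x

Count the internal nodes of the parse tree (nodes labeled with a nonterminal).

[X [Y [Z [W b]] <> [Y [Z [W x]] <> [Y [Z [W x]]]]] - [X [Y [Z [W b]]] - [X [Y [Z [W x]]]]]]

18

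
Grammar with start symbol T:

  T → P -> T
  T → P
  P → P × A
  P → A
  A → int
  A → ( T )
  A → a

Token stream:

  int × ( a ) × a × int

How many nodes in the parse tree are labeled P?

[T [P [P [P [P [A int]] × [A ( [T [P [A a]]] )]] × [A a]] × [A int]]]

5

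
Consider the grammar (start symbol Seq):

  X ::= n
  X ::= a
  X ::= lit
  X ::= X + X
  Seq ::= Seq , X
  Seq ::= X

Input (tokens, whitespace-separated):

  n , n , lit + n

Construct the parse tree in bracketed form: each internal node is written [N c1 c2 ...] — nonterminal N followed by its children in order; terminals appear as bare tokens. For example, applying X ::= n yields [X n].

[Seq [Seq [Seq [X n]] , [X n]] , [X [X lit] + [X n]]]

Seq
Seq , X
Seq , X , X
X , X , X
n , X , X
n , n , X
n , n , X + X
n , n , lit + X
n , n , lit + n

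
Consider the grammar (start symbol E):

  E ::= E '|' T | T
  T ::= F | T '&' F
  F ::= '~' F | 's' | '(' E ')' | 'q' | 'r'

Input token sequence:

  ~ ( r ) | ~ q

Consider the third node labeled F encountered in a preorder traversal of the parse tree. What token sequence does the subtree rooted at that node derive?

[E [E [T [F ~ [F ( [E [T [F r]]] )]]]] | [T [F ~ [F q]]]]

r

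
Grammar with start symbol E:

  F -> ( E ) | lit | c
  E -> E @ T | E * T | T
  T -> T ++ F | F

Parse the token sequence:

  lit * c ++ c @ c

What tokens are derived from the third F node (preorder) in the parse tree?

[E [E [E [T [F lit]]] * [T [T [F c]] ++ [F c]]] @ [T [F c]]]

c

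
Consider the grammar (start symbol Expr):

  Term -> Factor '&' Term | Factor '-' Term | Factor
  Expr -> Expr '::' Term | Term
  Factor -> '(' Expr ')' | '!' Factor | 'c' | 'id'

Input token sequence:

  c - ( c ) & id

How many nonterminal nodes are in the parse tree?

10

[Expr [Term [Factor c] - [Term [Factor ( [Expr [Term [Factor c]]] )] & [Term [Factor id]]]]]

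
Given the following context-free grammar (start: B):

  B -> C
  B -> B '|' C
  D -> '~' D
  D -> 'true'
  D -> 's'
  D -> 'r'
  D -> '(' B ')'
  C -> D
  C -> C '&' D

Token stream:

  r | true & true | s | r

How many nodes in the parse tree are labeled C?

[B [B [B [B [C [D r]]] | [C [C [D true]] & [D true]]] | [C [D s]]] | [C [D r]]]

5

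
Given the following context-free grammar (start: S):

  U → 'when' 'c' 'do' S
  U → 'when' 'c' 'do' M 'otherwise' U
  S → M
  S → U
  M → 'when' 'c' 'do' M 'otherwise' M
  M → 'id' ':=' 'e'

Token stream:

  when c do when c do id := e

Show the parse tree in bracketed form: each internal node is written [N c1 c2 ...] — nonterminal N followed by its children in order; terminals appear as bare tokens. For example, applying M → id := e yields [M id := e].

[S [U when c do [S [U when c do [S [M id := e]]]]]]

S
U
when c do S
when c do U
when c do when c do S
when c do when c do M
when c do when c do id := e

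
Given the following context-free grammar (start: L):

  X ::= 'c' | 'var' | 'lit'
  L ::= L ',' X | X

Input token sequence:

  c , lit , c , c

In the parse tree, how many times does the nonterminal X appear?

[L [L [L [L [X c]] , [X lit]] , [X c]] , [X c]]

4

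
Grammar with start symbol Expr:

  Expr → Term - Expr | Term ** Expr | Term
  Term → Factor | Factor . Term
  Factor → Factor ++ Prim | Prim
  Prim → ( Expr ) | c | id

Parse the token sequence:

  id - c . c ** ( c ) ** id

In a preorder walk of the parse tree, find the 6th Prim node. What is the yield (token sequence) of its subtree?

id

[Expr [Term [Factor [Prim id]]] - [Expr [Term [Factor [Prim c]] . [Term [Factor [Prim c]]]] ** [Expr [Term [Factor [Prim ( [Expr [Term [Factor [Prim c]]]] )]]] ** [Expr [Term [Factor [Prim id]]]]]]]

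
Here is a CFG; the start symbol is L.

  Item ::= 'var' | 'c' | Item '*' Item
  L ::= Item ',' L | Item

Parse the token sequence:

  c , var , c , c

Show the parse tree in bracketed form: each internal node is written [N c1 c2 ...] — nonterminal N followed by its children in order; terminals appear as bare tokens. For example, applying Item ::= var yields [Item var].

[L [Item c] , [L [Item var] , [L [Item c] , [L [Item c]]]]]

L
Item , L
c , L
c , Item , L
c , var , L
c , var , Item , L
c , var , c , L
c , var , c , Item
c , var , c , c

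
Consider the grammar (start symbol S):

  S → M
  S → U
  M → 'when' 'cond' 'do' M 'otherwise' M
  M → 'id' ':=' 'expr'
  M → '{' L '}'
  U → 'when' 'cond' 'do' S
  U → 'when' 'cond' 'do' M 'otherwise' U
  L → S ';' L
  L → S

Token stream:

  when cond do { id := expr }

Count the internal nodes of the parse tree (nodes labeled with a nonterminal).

[S [U when cond do [S [M { [L [S [M id := expr]]] }]]]]

7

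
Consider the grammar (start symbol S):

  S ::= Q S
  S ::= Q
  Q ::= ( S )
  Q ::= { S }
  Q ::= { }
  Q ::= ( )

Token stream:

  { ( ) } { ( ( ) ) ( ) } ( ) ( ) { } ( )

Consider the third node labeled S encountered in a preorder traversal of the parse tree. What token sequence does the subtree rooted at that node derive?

[S [Q { [S [Q ( )]] }] [S [Q { [S [Q ( [S [Q ( )]] )] [S [Q ( )]]] }] [S [Q ( )] [S [Q ( )] [S [Q { }] [S [Q ( )]]]]]]]

{ ( ( ) ) ( ) } ( ) ( ) { } ( )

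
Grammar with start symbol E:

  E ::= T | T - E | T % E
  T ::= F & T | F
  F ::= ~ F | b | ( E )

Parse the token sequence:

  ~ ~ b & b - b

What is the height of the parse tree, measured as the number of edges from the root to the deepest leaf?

[E [T [F ~ [F ~ [F b]]] & [T [F b]]] - [E [T [F b]]]]

5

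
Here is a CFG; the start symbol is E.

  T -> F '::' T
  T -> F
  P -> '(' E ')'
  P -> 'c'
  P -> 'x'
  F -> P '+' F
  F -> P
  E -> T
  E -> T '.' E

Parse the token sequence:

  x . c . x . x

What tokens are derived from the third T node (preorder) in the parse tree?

[E [T [F [P x]]] . [E [T [F [P c]]] . [E [T [F [P x]]] . [E [T [F [P x]]]]]]]

x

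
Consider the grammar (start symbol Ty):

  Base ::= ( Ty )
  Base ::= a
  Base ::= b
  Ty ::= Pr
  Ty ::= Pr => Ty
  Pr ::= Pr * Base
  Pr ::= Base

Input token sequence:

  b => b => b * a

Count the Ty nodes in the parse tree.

3

[Ty [Pr [Base b]] => [Ty [Pr [Base b]] => [Ty [Pr [Pr [Base b]] * [Base a]]]]]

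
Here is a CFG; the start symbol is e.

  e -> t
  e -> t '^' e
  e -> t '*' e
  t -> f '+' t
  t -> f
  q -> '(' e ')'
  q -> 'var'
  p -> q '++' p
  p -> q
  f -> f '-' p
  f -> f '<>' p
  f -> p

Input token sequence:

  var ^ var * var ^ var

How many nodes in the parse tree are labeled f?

[e [t [f [p [q var]]]] ^ [e [t [f [p [q var]]]] * [e [t [f [p [q var]]]] ^ [e [t [f [p [q var]]]]]]]]

4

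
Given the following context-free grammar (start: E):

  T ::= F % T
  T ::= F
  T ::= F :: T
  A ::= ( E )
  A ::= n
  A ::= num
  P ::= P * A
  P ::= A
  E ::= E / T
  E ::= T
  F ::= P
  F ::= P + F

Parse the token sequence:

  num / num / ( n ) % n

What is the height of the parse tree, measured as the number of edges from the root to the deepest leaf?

10

[E [E [E [T [F [P [A num]]]]] / [T [F [P [A num]]]]] / [T [F [P [A ( [E [T [F [P [A n]]]]] )]]] % [T [F [P [A n]]]]]]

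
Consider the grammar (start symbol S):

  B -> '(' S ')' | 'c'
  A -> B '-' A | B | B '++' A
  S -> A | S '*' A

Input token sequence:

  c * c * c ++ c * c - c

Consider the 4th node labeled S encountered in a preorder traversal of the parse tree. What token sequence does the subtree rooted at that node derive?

[S [S [S [S [A [B c]]] * [A [B c]]] * [A [B c] ++ [A [B c]]]] * [A [B c] - [A [B c]]]]

c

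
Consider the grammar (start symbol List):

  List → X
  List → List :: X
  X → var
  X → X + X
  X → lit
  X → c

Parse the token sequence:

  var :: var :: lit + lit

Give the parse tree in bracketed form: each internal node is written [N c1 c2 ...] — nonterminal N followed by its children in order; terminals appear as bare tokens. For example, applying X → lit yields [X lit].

[List [List [List [X var]] :: [X var]] :: [X [X lit] + [X lit]]]

List
List :: X
List :: X :: X
X :: X :: X
var :: X :: X
var :: var :: X
var :: var :: X + X
var :: var :: lit + X
var :: var :: lit + lit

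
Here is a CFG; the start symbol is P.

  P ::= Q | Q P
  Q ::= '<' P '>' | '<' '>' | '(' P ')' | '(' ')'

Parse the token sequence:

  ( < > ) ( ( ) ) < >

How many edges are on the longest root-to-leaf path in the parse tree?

5

[P [Q ( [P [Q < >]] )] [P [Q ( [P [Q ( )]] )] [P [Q < >]]]]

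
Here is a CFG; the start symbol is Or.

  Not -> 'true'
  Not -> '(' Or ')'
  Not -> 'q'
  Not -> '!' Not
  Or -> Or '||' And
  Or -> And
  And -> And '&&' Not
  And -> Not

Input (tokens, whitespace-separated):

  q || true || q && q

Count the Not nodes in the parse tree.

[Or [Or [Or [And [Not q]]] || [And [Not true]]] || [And [And [Not q]] && [Not q]]]

4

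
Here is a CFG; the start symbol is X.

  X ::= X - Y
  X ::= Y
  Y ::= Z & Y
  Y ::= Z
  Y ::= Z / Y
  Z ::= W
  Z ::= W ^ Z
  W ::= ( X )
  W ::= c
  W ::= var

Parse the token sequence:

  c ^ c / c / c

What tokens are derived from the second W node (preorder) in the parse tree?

[X [Y [Z [W c] ^ [Z [W c]]] / [Y [Z [W c]] / [Y [Z [W c]]]]]]

c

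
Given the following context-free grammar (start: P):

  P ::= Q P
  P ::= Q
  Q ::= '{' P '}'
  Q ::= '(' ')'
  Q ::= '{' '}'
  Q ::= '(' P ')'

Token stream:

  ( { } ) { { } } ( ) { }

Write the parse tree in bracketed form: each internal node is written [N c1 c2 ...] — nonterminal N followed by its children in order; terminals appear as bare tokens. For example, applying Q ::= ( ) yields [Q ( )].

[P [Q ( [P [Q { }]] )] [P [Q { [P [Q { }]] }] [P [Q ( )] [P [Q { }]]]]]

P
Q P
( P ) P
( Q ) P
( { } ) P
( { } ) Q P
( { } ) { P } P
( { } ) { Q } P
( { } ) { { } } P
( { } ) { { } } Q P
( { } ) { { } } ( ) P
( { } ) { { } } ( ) Q
( { } ) { { } } ( ) { }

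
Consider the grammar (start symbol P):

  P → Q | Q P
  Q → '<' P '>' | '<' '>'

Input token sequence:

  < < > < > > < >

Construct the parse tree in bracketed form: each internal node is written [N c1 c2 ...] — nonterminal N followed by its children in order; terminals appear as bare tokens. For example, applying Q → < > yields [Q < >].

[P [Q < [P [Q < >] [P [Q < >]]] >] [P [Q < >]]]

P
Q P
< P > P
< Q P > P
< < > P > P
< < > Q > P
< < > < > > P
< < > < > > Q
< < > < > > < >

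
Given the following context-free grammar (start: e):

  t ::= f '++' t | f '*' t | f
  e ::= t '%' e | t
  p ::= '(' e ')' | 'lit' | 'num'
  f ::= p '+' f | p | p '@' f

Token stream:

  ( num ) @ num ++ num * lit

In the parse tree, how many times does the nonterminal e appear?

2

[e [t [f [p ( [e [t [f [p num]]]] )] @ [f [p num]]] ++ [t [f [p num]] * [t [f [p lit]]]]]]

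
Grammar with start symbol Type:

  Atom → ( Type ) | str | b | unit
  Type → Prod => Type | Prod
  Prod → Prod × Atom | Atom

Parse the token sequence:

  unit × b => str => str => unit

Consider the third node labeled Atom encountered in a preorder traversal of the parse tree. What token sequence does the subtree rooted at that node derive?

str

[Type [Prod [Prod [Atom unit]] × [Atom b]] => [Type [Prod [Atom str]] => [Type [Prod [Atom str]] => [Type [Prod [Atom unit]]]]]]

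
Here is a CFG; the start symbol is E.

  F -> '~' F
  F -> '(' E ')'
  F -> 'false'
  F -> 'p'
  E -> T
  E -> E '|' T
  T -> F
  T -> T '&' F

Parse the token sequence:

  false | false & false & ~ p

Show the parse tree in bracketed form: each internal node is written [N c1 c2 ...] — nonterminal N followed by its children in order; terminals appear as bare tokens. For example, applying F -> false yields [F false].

[E [E [T [F false]]] | [T [T [T [F false]] & [F false]] & [F ~ [F p]]]]

E
E | T
T | T
F | T
false | T
false | T & F
false | T & F & F
false | F & F & F
false | false & F & F
false | false & false & F
false | false & false & ~ F
false | false & false & ~ p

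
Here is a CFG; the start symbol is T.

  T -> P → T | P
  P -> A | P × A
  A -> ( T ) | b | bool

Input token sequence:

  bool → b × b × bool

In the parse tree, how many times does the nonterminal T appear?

2

[T [P [A bool]] → [T [P [P [P [A b]] × [A b]] × [A bool]]]]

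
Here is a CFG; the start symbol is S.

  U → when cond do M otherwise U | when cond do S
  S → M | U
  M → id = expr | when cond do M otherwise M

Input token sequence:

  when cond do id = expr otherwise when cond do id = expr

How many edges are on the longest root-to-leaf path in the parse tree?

5

[S [U when cond do [M id = expr] otherwise [U when cond do [S [M id = expr]]]]]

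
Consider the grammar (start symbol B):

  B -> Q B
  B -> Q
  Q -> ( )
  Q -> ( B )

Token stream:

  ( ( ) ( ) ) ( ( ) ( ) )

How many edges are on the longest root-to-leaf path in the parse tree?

6

[B [Q ( [B [Q ( )] [B [Q ( )]]] )] [B [Q ( [B [Q ( )] [B [Q ( )]]] )]]]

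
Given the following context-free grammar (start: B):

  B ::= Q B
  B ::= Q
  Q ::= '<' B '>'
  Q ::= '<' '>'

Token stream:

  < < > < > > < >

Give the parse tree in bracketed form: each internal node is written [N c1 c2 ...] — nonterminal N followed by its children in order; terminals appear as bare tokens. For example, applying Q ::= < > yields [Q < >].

B
Q B
< B > B
< Q B > B
< < > B > B
< < > Q > B
< < > < > > B
< < > < > > Q
< < > < > > < >

[B [Q < [B [Q < >] [B [Q < >]]] >] [B [Q < >]]]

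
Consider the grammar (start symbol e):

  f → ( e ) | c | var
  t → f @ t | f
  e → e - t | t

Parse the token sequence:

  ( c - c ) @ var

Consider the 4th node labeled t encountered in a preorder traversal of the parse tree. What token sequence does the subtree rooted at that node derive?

var

[e [t [f ( [e [e [t [f c]]] - [t [f c]]] )] @ [t [f var]]]]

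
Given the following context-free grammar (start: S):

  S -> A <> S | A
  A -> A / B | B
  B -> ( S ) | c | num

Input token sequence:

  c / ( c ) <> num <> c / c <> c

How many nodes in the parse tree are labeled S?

[S [A [A [B c]] / [B ( [S [A [B c]]] )]] <> [S [A [B num]] <> [S [A [A [B c]] / [B c]] <> [S [A [B c]]]]]]

5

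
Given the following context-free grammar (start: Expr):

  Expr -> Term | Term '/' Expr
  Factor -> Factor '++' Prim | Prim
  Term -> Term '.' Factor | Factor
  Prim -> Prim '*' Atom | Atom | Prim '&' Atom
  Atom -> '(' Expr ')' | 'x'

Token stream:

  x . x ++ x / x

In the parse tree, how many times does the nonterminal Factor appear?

[Expr [Term [Term [Factor [Prim [Atom x]]]] . [Factor [Factor [Prim [Atom x]]] ++ [Prim [Atom x]]]] / [Expr [Term [Factor [Prim [Atom x]]]]]]

4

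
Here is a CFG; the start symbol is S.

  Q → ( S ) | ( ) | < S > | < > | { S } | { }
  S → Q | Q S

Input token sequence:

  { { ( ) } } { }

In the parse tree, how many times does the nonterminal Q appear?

4

[S [Q { [S [Q { [S [Q ( )]] }]] }] [S [Q { }]]]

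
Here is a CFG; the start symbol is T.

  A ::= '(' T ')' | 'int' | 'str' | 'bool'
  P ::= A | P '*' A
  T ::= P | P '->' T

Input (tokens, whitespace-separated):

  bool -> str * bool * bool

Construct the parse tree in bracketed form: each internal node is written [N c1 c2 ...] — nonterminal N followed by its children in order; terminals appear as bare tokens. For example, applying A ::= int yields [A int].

T
P -> T
A -> T
bool -> T
bool -> P
bool -> P * A
bool -> P * A * A
bool -> A * A * A
bool -> str * A * A
bool -> str * bool * A
bool -> str * bool * bool

[T [P [A bool]] -> [T [P [P [P [A str]] * [A bool]] * [A bool]]]]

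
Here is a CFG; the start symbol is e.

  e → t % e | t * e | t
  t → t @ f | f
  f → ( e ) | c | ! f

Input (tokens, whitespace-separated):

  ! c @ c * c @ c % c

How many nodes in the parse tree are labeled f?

[e [t [t [f ! [f c]]] @ [f c]] * [e [t [t [f c]] @ [f c]] % [e [t [f c]]]]]

6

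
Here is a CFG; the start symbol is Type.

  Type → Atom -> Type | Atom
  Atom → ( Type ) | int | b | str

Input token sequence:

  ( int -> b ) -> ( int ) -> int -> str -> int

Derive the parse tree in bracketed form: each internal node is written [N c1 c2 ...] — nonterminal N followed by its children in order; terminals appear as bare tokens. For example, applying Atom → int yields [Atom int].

Type
Atom -> Type
( Type ) -> Type
( Atom -> Type ) -> Type
( int -> Type ) -> Type
( int -> Atom ) -> Type
( int -> b ) -> Type
( int -> b ) -> Atom -> Type
( int -> b ) -> ( Type ) -> Type
( int -> b ) -> ( Atom ) -> Type
( int -> b ) -> ( int ) -> Type
( int -> b ) -> ( int ) -> Atom -> Type
( int -> b ) -> ( int ) -> int -> Type
( int -> b ) -> ( int ) -> int -> Atom -> Type
( int -> b ) -> ( int ) -> int -> str -> Type
( int -> b ) -> ( int ) -> int -> str -> Atom
( int -> b ) -> ( int ) -> int -> str -> int

[Type [Atom ( [Type [Atom int] -> [Type [Atom b]]] )] -> [Type [Atom ( [Type [Atom int]] )] -> [Type [Atom int] -> [Type [Atom str] -> [Type [Atom int]]]]]]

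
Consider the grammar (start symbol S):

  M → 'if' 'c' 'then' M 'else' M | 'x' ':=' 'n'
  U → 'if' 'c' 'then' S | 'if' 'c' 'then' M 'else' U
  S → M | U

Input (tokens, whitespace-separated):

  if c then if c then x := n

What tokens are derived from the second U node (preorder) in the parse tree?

if c then x := n

[S [U if c then [S [U if c then [S [M x := n]]]]]]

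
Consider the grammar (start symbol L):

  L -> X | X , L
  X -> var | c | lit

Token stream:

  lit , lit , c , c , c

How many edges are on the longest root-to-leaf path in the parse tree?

[L [X lit] , [L [X lit] , [L [X c] , [L [X c] , [L [X c]]]]]]

6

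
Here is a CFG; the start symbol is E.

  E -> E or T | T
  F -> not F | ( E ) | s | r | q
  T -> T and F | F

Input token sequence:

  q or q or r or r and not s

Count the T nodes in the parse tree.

[E [E [E [E [T [F q]]] or [T [F q]]] or [T [F r]]] or [T [T [F r]] and [F not [F s]]]]

5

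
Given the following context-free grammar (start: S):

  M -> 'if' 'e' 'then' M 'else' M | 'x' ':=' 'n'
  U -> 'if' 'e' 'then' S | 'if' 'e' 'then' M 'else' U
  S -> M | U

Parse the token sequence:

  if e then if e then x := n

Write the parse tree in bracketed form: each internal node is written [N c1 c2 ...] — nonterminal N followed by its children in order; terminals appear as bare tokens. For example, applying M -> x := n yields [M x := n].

[S [U if e then [S [U if e then [S [M x := n]]]]]]

S
U
if e then S
if e then U
if e then if e then S
if e then if e then M
if e then if e then x := n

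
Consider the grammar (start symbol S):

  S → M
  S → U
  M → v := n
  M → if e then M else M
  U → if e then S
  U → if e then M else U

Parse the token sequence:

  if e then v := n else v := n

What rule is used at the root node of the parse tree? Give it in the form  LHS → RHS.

S → M

[S [M if e then [M v := n] else [M v := n]]]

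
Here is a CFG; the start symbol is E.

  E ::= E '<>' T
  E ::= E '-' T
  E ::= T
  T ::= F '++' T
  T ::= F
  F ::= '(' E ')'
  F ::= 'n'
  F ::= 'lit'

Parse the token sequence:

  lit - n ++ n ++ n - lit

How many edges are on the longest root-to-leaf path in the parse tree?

6

[E [E [E [T [F lit]]] - [T [F n] ++ [T [F n] ++ [T [F n]]]]] - [T [F lit]]]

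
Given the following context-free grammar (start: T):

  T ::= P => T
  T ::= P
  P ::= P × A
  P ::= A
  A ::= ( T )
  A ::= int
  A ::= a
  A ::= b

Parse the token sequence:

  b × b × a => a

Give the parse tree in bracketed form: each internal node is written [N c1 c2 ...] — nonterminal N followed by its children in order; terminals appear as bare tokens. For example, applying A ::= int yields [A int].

T
P => T
P × A => T
P × A × A => T
A × A × A => T
b × A × A => T
b × b × A => T
b × b × a => T
b × b × a => P
b × b × a => A
b × b × a => a

[T [P [P [P [A b]] × [A b]] × [A a]] => [T [P [A a]]]]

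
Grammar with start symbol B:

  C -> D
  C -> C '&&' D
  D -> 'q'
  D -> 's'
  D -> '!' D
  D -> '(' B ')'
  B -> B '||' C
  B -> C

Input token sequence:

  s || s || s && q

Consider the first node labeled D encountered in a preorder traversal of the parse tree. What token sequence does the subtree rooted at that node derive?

s

[B [B [B [C [D s]]] || [C [D s]]] || [C [C [D s]] && [D q]]]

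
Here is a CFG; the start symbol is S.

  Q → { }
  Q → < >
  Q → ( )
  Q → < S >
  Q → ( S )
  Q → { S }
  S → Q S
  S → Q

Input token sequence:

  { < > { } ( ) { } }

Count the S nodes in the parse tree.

5

[S [Q { [S [Q < >] [S [Q { }] [S [Q ( )] [S [Q { }]]]]] }]]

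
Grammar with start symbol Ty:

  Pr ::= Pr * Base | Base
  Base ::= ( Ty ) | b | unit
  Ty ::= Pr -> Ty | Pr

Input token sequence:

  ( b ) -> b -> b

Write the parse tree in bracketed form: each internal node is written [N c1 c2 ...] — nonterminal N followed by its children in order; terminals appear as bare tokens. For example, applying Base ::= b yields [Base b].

Ty
Pr -> Ty
Base -> Ty
( Ty ) -> Ty
( Pr ) -> Ty
( Base ) -> Ty
( b ) -> Ty
( b ) -> Pr -> Ty
( b ) -> Base -> Ty
( b ) -> b -> Ty
( b ) -> b -> Pr
( b ) -> b -> Base
( b ) -> b -> b

[Ty [Pr [Base ( [Ty [Pr [Base b]]] )]] -> [Ty [Pr [Base b]] -> [Ty [Pr [Base b]]]]]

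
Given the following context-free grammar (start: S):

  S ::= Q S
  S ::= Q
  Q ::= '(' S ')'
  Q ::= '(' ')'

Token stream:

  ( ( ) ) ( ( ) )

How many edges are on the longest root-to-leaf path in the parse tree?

5

[S [Q ( [S [Q ( )]] )] [S [Q ( [S [Q ( )]] )]]]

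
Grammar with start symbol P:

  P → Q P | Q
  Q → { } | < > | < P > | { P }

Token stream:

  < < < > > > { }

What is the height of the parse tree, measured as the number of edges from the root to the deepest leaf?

6

[P [Q < [P [Q < [P [Q < >]] >]] >] [P [Q { }]]]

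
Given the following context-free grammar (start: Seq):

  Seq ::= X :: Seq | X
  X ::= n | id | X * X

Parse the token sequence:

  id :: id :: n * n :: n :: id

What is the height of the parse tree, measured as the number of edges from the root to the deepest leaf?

[Seq [X id] :: [Seq [X id] :: [Seq [X [X n] * [X n]] :: [Seq [X n] :: [Seq [X id]]]]]]

6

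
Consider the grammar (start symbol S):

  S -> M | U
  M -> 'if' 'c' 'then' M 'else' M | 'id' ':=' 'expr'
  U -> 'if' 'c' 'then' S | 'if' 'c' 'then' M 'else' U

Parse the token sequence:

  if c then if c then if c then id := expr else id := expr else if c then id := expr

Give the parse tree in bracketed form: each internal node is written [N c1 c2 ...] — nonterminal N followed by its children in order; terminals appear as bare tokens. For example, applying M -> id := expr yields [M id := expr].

S
U
if c then S
if c then U
if c then if c then M else U
if c then if c then if c then M else M else U
if c then if c then if c then id := expr else M else U
if c then if c then if c then id := expr else id := expr else U
if c then if c then if c then id := expr else id := expr else if c then S
if c then if c then if c then id := expr else id := expr else if c then M
if c then if c then if c then id := expr else id := expr else if c then id := expr

[S [U if c then [S [U if c then [M if c then [M id := expr] else [M id := expr]] else [U if c then [S [M id := expr]]]]]]]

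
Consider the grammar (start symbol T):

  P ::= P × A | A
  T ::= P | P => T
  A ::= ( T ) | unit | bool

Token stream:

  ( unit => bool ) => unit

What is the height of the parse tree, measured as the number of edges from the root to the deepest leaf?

7

[T [P [A ( [T [P [A unit]] => [T [P [A bool]]]] )]] => [T [P [A unit]]]]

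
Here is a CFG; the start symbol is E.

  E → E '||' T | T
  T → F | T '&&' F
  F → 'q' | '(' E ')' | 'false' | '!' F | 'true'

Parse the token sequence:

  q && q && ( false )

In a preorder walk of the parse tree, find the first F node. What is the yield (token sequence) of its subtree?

[E [T [T [T [F q]] && [F q]] && [F ( [E [T [F false]]] )]]]

q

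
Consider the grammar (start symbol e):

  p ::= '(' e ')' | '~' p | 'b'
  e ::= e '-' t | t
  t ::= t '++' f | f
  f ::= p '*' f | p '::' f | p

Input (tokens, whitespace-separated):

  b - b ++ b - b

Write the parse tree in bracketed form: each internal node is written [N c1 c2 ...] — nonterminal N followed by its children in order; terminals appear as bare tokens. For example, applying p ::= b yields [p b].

e
e - t
e - t - t
t - t - t
f - t - t
p - t - t
b - t - t
b - t ++ f - t
b - f ++ f - t
b - p ++ f - t
b - b ++ f - t
b - b ++ p - t
b - b ++ b - t
b - b ++ b - f
b - b ++ b - p
b - b ++ b - b

[e [e [e [t [f [p b]]]] - [t [t [f [p b]]] ++ [f [p b]]]] - [t [f [p b]]]]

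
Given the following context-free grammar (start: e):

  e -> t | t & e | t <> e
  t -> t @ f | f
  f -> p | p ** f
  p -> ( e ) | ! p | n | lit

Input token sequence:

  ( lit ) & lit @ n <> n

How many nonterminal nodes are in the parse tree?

19

[e [t [f [p ( [e [t [f [p lit]]]] )]]] & [e [t [t [f [p lit]]] @ [f [p n]]] <> [e [t [f [p n]]]]]]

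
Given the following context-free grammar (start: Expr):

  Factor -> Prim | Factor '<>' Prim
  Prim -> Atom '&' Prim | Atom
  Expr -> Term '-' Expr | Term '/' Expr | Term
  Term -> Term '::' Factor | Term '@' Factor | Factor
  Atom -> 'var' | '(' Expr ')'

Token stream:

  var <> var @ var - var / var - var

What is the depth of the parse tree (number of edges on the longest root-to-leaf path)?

8

[Expr [Term [Term [Factor [Factor [Prim [Atom var]]] <> [Prim [Atom var]]]] @ [Factor [Prim [Atom var]]]] - [Expr [Term [Factor [Prim [Atom var]]]] / [Expr [Term [Factor [Prim [Atom var]]]] - [Expr [Term [Factor [Prim [Atom var]]]]]]]]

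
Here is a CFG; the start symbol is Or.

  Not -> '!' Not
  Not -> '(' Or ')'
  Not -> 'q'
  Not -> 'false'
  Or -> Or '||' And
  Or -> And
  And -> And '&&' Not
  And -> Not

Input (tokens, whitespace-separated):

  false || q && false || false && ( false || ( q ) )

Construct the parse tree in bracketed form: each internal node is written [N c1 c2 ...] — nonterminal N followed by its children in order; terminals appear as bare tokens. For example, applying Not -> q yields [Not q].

Or
Or || And
Or || And || And
And || And || And
Not || And || And
false || And || And
false || And && Not || And
false || Not && Not || And
false || q && Not || And
false || q && false || And
false || q && false || And && Not
false || q && false || Not && Not
false || q && false || false && Not
false || q && false || false && ( Or )
false || q && false || false && ( Or || And )
false || q && false || false && ( And || And )
false || q && false || false && ( Not || And )
false || q && false || false && ( false || And )
false || q && false || false && ( false || Not )
false || q && false || false && ( false || ( Or ) )
false || q && false || false && ( false || ( And ) )
false || q && false || false && ( false || ( Not ) )
false || q && false || false && ( false || ( q ) )

[Or [Or [Or [And [Not false]]] || [And [And [Not q]] && [Not false]]] || [And [And [Not false]] && [Not ( [Or [Or [And [Not false]]] || [And [Not ( [Or [And [Not q]]] )]]] )]]]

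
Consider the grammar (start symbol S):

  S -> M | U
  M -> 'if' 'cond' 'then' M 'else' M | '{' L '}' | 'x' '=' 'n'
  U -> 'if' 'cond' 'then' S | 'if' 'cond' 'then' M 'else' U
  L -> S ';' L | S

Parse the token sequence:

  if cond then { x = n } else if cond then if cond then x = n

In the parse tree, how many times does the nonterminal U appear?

[S [U if cond then [M { [L [S [M x = n]]] }] else [U if cond then [S [U if cond then [S [M x = n]]]]]]]

3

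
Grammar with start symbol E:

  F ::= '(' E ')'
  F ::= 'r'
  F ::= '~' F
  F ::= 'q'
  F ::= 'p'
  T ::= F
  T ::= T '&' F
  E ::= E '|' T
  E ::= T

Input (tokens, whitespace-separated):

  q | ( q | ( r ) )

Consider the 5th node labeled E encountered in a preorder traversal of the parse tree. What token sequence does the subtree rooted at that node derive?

r

[E [E [T [F q]]] | [T [F ( [E [E [T [F q]]] | [T [F ( [E [T [F r]]] )]]] )]]]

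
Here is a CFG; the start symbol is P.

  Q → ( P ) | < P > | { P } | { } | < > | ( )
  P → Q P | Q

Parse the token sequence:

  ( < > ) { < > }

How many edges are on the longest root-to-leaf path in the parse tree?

5

[P [Q ( [P [Q < >]] )] [P [Q { [P [Q < >]] }]]]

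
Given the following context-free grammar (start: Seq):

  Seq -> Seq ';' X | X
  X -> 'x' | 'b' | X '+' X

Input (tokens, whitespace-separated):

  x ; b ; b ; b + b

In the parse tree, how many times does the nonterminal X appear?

6

[Seq [Seq [Seq [Seq [X x]] ; [X b]] ; [X b]] ; [X [X b] + [X b]]]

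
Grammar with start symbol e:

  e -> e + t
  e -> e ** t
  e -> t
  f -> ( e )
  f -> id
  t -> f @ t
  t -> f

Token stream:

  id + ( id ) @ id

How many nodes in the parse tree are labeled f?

[e [e [t [f id]]] + [t [f ( [e [t [f id]]] )] @ [t [f id]]]]

4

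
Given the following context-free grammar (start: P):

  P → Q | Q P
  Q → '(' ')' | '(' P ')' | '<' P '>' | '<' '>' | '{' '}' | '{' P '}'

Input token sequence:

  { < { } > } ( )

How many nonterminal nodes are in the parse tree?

8

[P [Q { [P [Q < [P [Q { }]] >]] }] [P [Q ( )]]]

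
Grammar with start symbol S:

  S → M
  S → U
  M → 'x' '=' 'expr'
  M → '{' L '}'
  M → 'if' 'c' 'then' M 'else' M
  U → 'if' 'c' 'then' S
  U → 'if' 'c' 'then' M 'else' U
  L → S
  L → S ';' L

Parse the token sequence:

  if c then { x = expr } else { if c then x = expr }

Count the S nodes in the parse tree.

[S [M if c then [M { [L [S [M x = expr]]] }] else [M { [L [S [U if c then [S [M x = expr]]]]] }]]]

4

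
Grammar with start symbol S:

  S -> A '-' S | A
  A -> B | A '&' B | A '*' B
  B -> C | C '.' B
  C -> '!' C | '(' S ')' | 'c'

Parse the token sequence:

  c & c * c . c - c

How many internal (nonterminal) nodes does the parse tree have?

[S [A [A [A [B [C c]]] & [B [C c]]] * [B [C c] . [B [C c]]]] - [S [A [B [C c]]]]]

16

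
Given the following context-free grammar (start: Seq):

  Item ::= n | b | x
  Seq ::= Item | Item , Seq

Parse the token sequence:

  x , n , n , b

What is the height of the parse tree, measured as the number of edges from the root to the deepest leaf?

[Seq [Item x] , [Seq [Item n] , [Seq [Item n] , [Seq [Item b]]]]]

5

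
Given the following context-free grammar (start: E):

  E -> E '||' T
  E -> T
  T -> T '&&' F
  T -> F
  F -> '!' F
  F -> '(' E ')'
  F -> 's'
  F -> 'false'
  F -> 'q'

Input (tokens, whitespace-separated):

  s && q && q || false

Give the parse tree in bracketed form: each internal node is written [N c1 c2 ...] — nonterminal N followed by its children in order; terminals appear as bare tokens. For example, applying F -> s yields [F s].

[E [E [T [T [T [F s]] && [F q]] && [F q]]] || [T [F false]]]

E
E || T
T || T
T && F || T
T && F && F || T
F && F && F || T
s && F && F || T
s && q && F || T
s && q && q || T
s && q && q || F
s && q && q || false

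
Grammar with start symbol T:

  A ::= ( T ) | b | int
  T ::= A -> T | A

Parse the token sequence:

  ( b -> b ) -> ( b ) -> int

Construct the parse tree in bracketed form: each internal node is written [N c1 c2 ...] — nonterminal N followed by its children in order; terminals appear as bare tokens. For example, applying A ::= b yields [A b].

[T [A ( [T [A b] -> [T [A b]]] )] -> [T [A ( [T [A b]] )] -> [T [A int]]]]

T
A -> T
( T ) -> T
( A -> T ) -> T
( b -> T ) -> T
( b -> A ) -> T
( b -> b ) -> T
( b -> b ) -> A -> T
( b -> b ) -> ( T ) -> T
( b -> b ) -> ( A ) -> T
( b -> b ) -> ( b ) -> T
( b -> b ) -> ( b ) -> A
( b -> b ) -> ( b ) -> int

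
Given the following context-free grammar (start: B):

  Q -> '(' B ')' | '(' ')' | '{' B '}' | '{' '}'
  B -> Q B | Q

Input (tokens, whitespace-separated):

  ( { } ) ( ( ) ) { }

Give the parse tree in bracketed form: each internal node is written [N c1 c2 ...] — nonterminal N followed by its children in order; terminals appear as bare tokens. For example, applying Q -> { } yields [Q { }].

[B [Q ( [B [Q { }]] )] [B [Q ( [B [Q ( )]] )] [B [Q { }]]]]

B
Q B
( B ) B
( Q ) B
( { } ) B
( { } ) Q B
( { } ) ( B ) B
( { } ) ( Q ) B
( { } ) ( ( ) ) B
( { } ) ( ( ) ) Q
( { } ) ( ( ) ) { }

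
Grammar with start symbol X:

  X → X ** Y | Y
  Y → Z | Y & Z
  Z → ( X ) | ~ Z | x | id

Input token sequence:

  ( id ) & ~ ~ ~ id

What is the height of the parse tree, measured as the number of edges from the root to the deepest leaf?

7

[X [Y [Y [Z ( [X [Y [Z id]]] )]] & [Z ~ [Z ~ [Z ~ [Z id]]]]]]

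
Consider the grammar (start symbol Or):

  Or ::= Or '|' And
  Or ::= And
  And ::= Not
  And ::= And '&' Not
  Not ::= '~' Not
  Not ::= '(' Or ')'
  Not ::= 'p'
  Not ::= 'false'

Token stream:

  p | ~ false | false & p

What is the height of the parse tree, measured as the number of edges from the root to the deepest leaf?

5

[Or [Or [Or [And [Not p]]] | [And [Not ~ [Not false]]]] | [And [And [Not false]] & [Not p]]]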